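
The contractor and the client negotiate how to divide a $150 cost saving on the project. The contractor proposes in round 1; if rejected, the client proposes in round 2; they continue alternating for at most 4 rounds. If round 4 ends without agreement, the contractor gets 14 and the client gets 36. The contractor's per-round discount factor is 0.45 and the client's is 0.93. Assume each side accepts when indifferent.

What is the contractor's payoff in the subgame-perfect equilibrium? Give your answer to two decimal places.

Round 4 (the client proposes): the contractor gets 14 if talks fail, so the client offers 14 and keeps 136.
Round 3 (the contractor proposes): the client can get 136 next round, worth 0.93 × 136 = 126.48 now. The contractor offers 126.48 and keeps 150 − 126.48 = 23.52.
Round 2 (the client proposes): the contractor can get 23.52 next round, worth 0.45 × 23.52 = 10.584 now. The client offers 10.584 and keeps 150 − 10.584 = 139.416.
Round 1 (the contractor proposes): the client can get 139.416 next round, worth 0.93 × 139.416 = 129.65688 now. The contractor offers 129.65688 and keeps 150 − 129.65688 = 20.34312.

20.34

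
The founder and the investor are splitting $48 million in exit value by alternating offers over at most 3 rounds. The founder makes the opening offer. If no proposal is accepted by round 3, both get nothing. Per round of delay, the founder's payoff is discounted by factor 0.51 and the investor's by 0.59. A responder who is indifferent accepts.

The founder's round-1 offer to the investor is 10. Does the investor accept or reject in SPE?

Work out the investor's continuation value if the offer is rejected.
Round 3 (the founder proposes): the investor will accept anything ≥ 0, so the founder offers 0 and keeps 48.
Round 2 (the investor proposes): the founder can get 48 next round, worth 0.51 × 48 = 24.48 now; the investor offers that and keeps 23.52.
So by rejecting in round 1, the investor gets 23.52 next round, worth 0.59 × 23.52 = 13.8768 now.
Offer 10 < 13.8768, so the investor rejects.

Reject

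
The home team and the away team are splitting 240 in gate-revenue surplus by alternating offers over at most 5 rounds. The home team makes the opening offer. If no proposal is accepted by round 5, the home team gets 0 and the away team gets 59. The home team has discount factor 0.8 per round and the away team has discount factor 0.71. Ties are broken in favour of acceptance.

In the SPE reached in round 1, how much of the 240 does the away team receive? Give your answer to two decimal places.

Round 5 (the home team proposes): the away team gets 59 if talks fail, so the home team offers 59 and keeps 181.
Round 4 (the away team proposes): the home team can get 181 next round, worth 0.8 × 181 = 144.8 now, so the away team offers 144.8, keeping 95.2.
Round 3 (the home team proposes): the away team can get 95.2 next round, worth 0.71 × 95.2 = 67.592 now. The home team offers 67.592 and keeps 240 − 67.592 = 172.408.
Round 2 (the away team proposes): the home team can get 172.408 next round, worth 0.8 × 172.408 = 137.9264 now, so the away team offers 137.9264, keeping 102.0736.
Round 1 (the home team proposes): the away team can get 102.0736 next round, worth 0.71 × 102.0736 = 72.472256 now; the home team offers that and keeps 167.527744.

72.47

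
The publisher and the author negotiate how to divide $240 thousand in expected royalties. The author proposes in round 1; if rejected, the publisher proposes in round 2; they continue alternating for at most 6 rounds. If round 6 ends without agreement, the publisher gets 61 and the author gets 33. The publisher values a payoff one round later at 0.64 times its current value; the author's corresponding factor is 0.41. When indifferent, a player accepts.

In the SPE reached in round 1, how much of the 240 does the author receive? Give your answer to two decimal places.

116.47

Round 6 (the publisher proposes): the author gets 33 if talks fail, so the publisher offers 33 and keeps 207.
Round 5 (the author proposes): the publisher can get 207 next round, worth 0.64 × 207 = 132.48 now; the author offers that and keeps 107.52.
Round 4 (the publisher proposes): the author can get 107.52 next round, worth 0.41 × 107.52 = 44.0832 now, so the publisher offers 44.0832, keeping 195.9168.
Round 3 (the author proposes): the publisher can get 195.9168 next round, worth 0.64 × 195.9168 = 125.386752 now, so the author offers 125.386752, keeping 114.613248.
Round 2 (the publisher proposes): the author can get 114.613248 next round, worth 0.41 × 114.613248 = 46.99143168 now; the publisher offers that and keeps 193.00856832.
Round 1 (the author proposes): the publisher can get 193.00856832 next round, worth 0.64 × 193.00856832 = 123.5254837248 now. The author offers 123.5254837248 and keeps 240 − 123.5254837248 = 116.4745162752.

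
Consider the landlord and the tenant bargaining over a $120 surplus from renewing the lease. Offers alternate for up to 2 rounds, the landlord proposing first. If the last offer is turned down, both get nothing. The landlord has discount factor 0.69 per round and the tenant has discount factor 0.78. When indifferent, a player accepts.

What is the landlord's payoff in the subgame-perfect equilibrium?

26.4

Round 2 (the tenant proposes): the landlord will accept anything ≥ 0, so the tenant offers 0 and keeps 120.
Round 1 (the landlord proposes): the tenant can get 120 next round, worth 0.78 × 120 = 93.6 now. The landlord offers 93.6 and keeps 120 − 93.6 = 26.4.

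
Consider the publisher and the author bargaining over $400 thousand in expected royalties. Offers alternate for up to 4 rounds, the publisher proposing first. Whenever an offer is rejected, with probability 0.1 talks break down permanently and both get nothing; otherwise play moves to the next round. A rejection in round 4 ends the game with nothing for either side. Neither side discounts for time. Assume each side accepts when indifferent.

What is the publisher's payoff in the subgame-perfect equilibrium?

Round 4 (the author proposes): the publisher will accept anything ≥ 0, so the author offers 0 and keeps 400.
Round 3 (the publisher proposes): rejecting gives the author an expected 0.9 × 400 = 360; the publisher offers that and keeps 40.
Round 2 (the author proposes): rejecting gives the publisher an expected 0.9 × 40 = 36, so the author offers 36, keeping 364.
Round 1 (the publisher proposes): rejecting gives the author an expected 0.9 × 364 = 327.6; the publisher offers that and keeps 72.4.

72.4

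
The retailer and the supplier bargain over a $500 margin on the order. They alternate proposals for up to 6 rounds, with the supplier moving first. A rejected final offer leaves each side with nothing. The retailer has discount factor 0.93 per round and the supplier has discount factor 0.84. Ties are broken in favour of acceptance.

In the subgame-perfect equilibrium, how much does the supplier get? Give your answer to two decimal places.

83.70

Solve by backward induction from round 6.
Round 6 (the retailer proposes): rejection yields 0 for the supplier; the retailer offers 0 and keeps 500.
Round 5 (the supplier proposes): the retailer can get 500 next round, worth 0.93 × 500 = 465 now. The supplier offers 465 and keeps 500 − 465 = 35.
Round 4 (the retailer proposes): the supplier can get 35 next round, worth 0.84 × 35 = 29.4 now. The retailer offers 29.4 and keeps 500 − 29.4 = 470.6.
Round 3 (the supplier proposes): the retailer can get 470.6 next round, worth 0.93 × 470.6 = 437.658 now, so the supplier offers 437.658, keeping 62.342.
Round 2 (the retailer proposes): the supplier can get 62.342 next round, worth 0.84 × 62.342 = 52.36728 now, so the retailer offers 52.36728, keeping 447.63272.
Round 1 (the supplier proposes): the retailer can get 447.63272 next round, worth 0.93 × 447.63272 = 416.2984296 now, so the supplier offers 416.2984296, keeping 83.7015704.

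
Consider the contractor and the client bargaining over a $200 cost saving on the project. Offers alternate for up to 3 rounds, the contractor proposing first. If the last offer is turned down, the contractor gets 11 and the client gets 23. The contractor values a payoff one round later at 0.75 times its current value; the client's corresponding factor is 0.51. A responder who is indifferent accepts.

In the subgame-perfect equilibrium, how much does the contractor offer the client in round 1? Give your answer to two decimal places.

34.30

Round 3 (the contractor proposes): the client gets 23 if talks fail, so the contractor offers 23 and keeps 177.
Round 2 (the client proposes): the contractor can get 177 next round, worth 0.75 × 177 = 132.75 now. The client offers 132.75 and keeps 200 − 132.75 = 67.25.
Round 1 (the contractor proposes): the client can get 67.25 next round, worth 0.51 × 67.25 = 34.2975 now; the contractor offers that and keeps 165.7025.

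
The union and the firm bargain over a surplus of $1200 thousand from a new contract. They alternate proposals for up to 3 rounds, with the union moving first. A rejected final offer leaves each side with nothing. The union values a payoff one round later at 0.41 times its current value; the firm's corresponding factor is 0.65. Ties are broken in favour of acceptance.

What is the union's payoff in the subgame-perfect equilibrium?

Round 3 (the union proposes): rejection yields 0 for the firm; the union offers 0 and keeps 1200.
Round 2 (the firm proposes): the union can get 1200 next round, worth 0.41 × 1200 = 492 now, so the firm offers 492, keeping 708.
Round 1 (the union proposes): the firm can get 708 next round, worth 0.65 × 708 = 460.2 now, so the union offers 460.2, keeping 739.8.

739.8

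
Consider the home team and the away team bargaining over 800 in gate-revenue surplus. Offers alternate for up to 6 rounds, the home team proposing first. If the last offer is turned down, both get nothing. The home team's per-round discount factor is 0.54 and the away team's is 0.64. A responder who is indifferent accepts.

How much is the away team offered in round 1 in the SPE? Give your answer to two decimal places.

378.07

By backward induction:
Round 6 (the away team proposes): rejection yields 0 for the home team; the away team offers 0 and keeps 800.
Round 5 (the home team proposes): the away team can get 800 next round, worth 0.64 × 800 = 512 now; the home team offers that and keeps 288.
Round 4 (the away team proposes): the home team can get 288 next round, worth 0.54 × 288 = 155.52 now, so the away team offers 155.52, keeping 644.48.
Round 3 (the home team proposes): the away team can get 644.48 next round, worth 0.64 × 644.48 = 412.4672 now. The home team offers 412.4672 and keeps 800 − 412.4672 = 387.5328.
Round 2 (the away team proposes): the home team can get 387.5328 next round, worth 0.54 × 387.5328 = 209.267712 now, so the away team offers 209.267712, keeping 590.732288.
Round 1 (the home team proposes): the away team can get 590.732288 next round, worth 0.64 × 590.732288 = 378.06866432 now; the home team offers that and keeps 421.93133568.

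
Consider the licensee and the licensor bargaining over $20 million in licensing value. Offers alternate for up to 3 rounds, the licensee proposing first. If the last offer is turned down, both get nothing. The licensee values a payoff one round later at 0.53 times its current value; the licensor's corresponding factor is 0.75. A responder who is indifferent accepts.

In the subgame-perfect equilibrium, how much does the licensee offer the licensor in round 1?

Work backward from the last round.
Round 3 (the licensee proposes): rejection yields 0 for the licensor; the licensee offers 0 and keeps 20.
Round 2 (the licensor proposes): the licensee can get 20 next round, worth 0.53 × 20 = 10.6 now. The licensor offers 10.6 and keeps 20 − 10.6 = 9.4.
Round 1 (the licensee proposes): the licensor can get 9.4 next round, worth 0.75 × 9.4 = 7.05 now. The licensee offers 7.05 and keeps 20 − 7.05 = 12.95.

7.05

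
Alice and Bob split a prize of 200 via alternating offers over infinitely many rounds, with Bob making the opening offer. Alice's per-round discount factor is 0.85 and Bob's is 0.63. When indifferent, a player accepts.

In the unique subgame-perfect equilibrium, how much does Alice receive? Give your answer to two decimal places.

When Bob proposes, Alice accepts any offer worth at least 0.85 times what Alice would get by proposing next round; and vice versa.
This gives x = 200 − 0.85y and y = 200 − 0.63x, where x and y are each side's share when it proposes.
Hence (1 − 0.85·0.63)x = 200(1 − 0.85), i.e. 0.4645·x = 30.
x ≈ 64.5856; Alice's share is 200 − x ≈ 135.4144.

135.41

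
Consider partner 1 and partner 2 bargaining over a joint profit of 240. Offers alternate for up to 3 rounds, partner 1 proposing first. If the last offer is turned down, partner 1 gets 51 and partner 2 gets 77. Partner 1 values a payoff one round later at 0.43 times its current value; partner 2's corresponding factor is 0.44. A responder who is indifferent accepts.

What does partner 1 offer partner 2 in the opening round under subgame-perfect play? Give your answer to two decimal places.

74.76

Round 3 (partner 1 proposes): partner 2 gets 77 if talks fail, so partner 1 offers 77 and keeps 163.
Round 2 (partner 2 proposes): partner 1 can get 163 next round, worth 0.43 × 163 = 70.09 now; partner 2 offers that and keeps 169.91.
Round 1 (partner 1 proposes): partner 2 can get 169.91 next round, worth 0.44 × 169.91 = 74.7604 now; partner 1 offers that and keeps 165.2396.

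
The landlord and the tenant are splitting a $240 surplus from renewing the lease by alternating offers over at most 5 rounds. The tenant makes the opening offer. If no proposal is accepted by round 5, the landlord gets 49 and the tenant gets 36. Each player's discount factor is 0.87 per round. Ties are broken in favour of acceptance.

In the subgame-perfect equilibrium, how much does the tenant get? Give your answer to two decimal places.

164.24

Round 5 (the tenant proposes): the landlord gets 49 if talks fail, so the tenant offers 49 and keeps 191.
Round 4 (the landlord proposes): the tenant can get 191 next round, worth 0.87 × 191 = 166.17 now. The landlord offers 166.17 and keeps 240 − 166.17 = 73.83.
Round 3 (the tenant proposes): the landlord can get 73.83 next round, worth 0.87 × 73.83 = 64.2321 now; the tenant offers that and keeps 175.7679.
Round 2 (the landlord proposes): the tenant can get 175.7679 next round, worth 0.87 × 175.7679 = 152.918073 now, so the landlord offers 152.918073, keeping 87.081927.
Round 1 (the tenant proposes): the landlord can get 87.081927 next round, worth 0.87 × 87.081927 = 75.76127649 now. The tenant offers 75.76127649 and keeps 240 − 75.76127649 = 164.23872351.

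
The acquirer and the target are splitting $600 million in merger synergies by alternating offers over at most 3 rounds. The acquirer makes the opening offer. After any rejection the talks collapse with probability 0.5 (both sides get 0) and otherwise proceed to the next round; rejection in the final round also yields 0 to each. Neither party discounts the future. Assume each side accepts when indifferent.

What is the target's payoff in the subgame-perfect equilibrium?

Round 3 (the acquirer proposes): the target will accept anything ≥ 0, so the acquirer offers 0 and keeps 600.
Round 2 (the target proposes): rejecting gives the acquirer an expected 0.5 × 600 = 300; the target offers that and keeps 300.
Round 1 (the acquirer proposes): rejecting gives the target an expected 0.5 × 300 = 150; the acquirer offers that and keeps 450.

150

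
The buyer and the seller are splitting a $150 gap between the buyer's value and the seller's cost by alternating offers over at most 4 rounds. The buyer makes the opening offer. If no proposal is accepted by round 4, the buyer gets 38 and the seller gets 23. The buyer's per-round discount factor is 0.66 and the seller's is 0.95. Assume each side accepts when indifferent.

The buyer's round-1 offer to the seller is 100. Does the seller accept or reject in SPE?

Round 4 (the seller proposes): the buyer gets 38 if talks fail, so the seller offers 38 and keeps 112.
Round 3 (the buyer proposes): the seller can get 112 next round, worth 0.95 × 112 = 106.4 now. The buyer offers 106.4 and keeps 150 − 106.4 = 43.6.
Round 2 (the seller proposes): the buyer can get 43.6 next round, worth 0.66 × 43.6 = 28.776 now; the seller offers that and keeps 121.224.
So by rejecting in round 1, the seller gets 121.224 next round, worth 0.95 × 121.224 = 115.1628 now.
Offer 100 < 115.1628, so the seller rejects.

Reject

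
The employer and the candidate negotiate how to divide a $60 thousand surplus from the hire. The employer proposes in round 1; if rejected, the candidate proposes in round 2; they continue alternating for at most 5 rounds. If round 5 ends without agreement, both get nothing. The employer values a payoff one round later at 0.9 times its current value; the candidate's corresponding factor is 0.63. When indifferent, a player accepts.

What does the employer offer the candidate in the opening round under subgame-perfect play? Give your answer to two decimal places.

5.92

Round 5 (the employer proposes): rejection yields 0 for the candidate; the employer offers 0 and keeps 60.
Round 4 (the candidate proposes): the employer can get 60 next round, worth 0.9 × 60 = 54 now. The candidate offers 54 and keeps 60 − 54 = 6.
Round 3 (the employer proposes): the candidate can get 6 next round, worth 0.63 × 6 = 3.78 now; the employer offers that and keeps 56.22.
Round 2 (the candidate proposes): the employer can get 56.22 next round, worth 0.9 × 56.22 = 50.598 now, so the candidate offers 50.598, keeping 9.402.
Round 1 (the employer proposes): the candidate can get 9.402 next round, worth 0.63 × 9.402 = 5.92326 now; the employer offers that and keeps 54.07674.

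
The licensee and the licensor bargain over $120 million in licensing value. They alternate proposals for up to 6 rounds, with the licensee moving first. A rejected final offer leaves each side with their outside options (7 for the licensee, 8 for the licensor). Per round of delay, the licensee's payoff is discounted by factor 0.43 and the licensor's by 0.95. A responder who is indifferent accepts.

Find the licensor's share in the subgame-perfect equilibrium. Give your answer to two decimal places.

109.44

Round 6 (the licensor proposes): the licensee gets 7 if talks fail, so the licensor offers 7 and keeps 113.
Round 5 (the licensee proposes): the licensor can get 113 next round, worth 0.95 × 113 = 107.35 now; the licensee offers that and keeps 12.65.
Round 4 (the licensor proposes): the licensee can get 12.65 next round, worth 0.43 × 12.65 = 5.4395 now; the licensor offers that and keeps 114.5605.
Round 3 (the licensee proposes): the licensor can get 114.5605 next round, worth 0.95 × 114.5605 = 108.832475 now, so the licensee offers 108.832475, keeping 11.167525.
Round 2 (the licensor proposes): the licensee can get 11.167525 next round, worth 0.43 × 11.167525 = 4.80203575 now; the licensor offers that and keeps 115.19796425.
Round 1 (the licensee proposes): the licensor can get 115.19796425 next round, worth 0.95 × 115.19796425 = 109.4380660375 now, so the licensee offers 109.4380660375, keeping 10.5619339625.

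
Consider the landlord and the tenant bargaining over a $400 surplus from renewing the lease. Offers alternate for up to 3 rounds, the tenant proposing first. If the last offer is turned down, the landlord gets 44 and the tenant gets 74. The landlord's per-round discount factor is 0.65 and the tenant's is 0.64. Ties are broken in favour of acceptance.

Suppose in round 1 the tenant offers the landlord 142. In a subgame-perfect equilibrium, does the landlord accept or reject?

Work out the landlord's continuation value if the offer is rejected.
Round 3 (the tenant proposes): the landlord gets 44 if talks fail, so the tenant offers 44 and keeps 356.
Round 2 (the landlord proposes): the tenant can get 356 next round, worth 0.64 × 356 = 227.84 now; the landlord offers that and keeps 172.16.
So by rejecting in round 1, the landlord gets 172.16 next round, worth 0.65 × 172.16 = 111.904 now.
Offer 142 ≥ 111.904, so the landlord accepts.

Accept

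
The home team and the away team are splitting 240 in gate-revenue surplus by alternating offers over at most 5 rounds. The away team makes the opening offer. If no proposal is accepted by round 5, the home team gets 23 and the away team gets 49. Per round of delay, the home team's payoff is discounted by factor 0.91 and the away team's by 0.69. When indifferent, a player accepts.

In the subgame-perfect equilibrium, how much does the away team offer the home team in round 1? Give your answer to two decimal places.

Round 5 (the away team proposes): the home team gets 23 if talks fail, so the away team offers 23 and keeps 217.
Round 4 (the home team proposes): the away team can get 217 next round, worth 0.69 × 217 = 149.73 now; the home team offers that and keeps 90.27.
Round 3 (the away team proposes): the home team can get 90.27 next round, worth 0.91 × 90.27 = 82.1457 now, so the away team offers 82.1457, keeping 157.8543.
Round 2 (the home team proposes): the away team can get 157.8543 next round, worth 0.69 × 157.8543 = 108.919467 now, so the home team offers 108.919467, keeping 131.080533.
Round 1 (the away team proposes): the home team can get 131.080533 next round, worth 0.91 × 131.080533 = 119.28328503 now; the away team offers that and keeps 120.71671497.

119.28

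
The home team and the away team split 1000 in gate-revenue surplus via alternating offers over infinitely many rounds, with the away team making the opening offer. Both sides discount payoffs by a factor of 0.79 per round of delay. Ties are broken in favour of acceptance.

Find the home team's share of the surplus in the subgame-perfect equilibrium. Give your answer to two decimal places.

441.34

In a stationary SPE each proposer offers the other exactly their discounted continuation value.
If the away team keeps x when proposing and the home team keeps y when proposing, then x = 1000 − 0.79y and y = 1000 − 0.79x.
Solving: x = 1000(1 − 0.79) / (1 − 0.79·0.79) = 210 / 0.3759 ≈ 558.6592.
The home team gets 1000 − 558.6592 ≈ 441.3408.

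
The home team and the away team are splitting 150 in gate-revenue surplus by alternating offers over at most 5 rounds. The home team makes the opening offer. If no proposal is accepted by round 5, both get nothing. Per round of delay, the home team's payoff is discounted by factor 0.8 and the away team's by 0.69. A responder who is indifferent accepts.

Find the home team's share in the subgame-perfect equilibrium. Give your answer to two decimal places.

Work backward from the last round.
Round 5 (the home team proposes): the away team will accept anything ≥ 0, so the home team offers 0 and keeps 150.
Round 4 (the away team proposes): the home team can get 150 next round, worth 0.8 × 150 = 120 now, so the away team offers 120, keeping 30.
Round 3 (the home team proposes): the away team can get 30 next round, worth 0.69 × 30 = 20.7 now; the home team offers that and keeps 129.3.
Round 2 (the away team proposes): the home team can get 129.3 next round, worth 0.8 × 129.3 = 103.44 now, so the away team offers 103.44, keeping 46.56.
Round 1 (the home team proposes): the away team can get 46.56 next round, worth 0.69 × 46.56 = 32.1264 now, so the home team offers 32.1264, keeping 117.8736.

117.87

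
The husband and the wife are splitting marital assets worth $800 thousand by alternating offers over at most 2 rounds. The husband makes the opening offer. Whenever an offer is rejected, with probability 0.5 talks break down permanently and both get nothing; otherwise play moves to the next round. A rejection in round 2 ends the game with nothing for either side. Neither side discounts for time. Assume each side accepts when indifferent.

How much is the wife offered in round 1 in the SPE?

Round 2 (the wife proposes): the husband will accept anything ≥ 0, so the wife offers 0 and keeps 800.
Round 1 (the husband proposes): rejecting gives the wife an expected 0.5 × 800 = 400; the husband offers that and keeps 400.

400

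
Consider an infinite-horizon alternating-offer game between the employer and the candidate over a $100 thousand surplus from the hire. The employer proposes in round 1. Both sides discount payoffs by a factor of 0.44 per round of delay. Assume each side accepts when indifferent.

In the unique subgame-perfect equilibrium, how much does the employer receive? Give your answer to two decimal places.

69.44

When the employer proposes, the candidate accepts any offer worth at least 0.44 times what the candidate would get by proposing next round; and vice versa.
This gives x = 100 − 0.44y and y = 100 − 0.44x, where x and y are each side's share when it proposes.
Hence (1 − 0.44·0.44)x = 100(1 − 0.44), i.e. 0.8064·x = 56.
x ≈ 69.4444; the candidate's share is 100 − x ≈ 30.5556.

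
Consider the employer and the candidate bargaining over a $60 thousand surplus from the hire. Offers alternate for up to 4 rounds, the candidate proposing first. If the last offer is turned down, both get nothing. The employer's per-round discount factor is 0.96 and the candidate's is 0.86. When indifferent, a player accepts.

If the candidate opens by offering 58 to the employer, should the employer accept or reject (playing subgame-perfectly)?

Accept

Work out the employer's continuation value if the offer is rejected.
Round 4 (the employer proposes): rejection yields 0 for the candidate; the employer offers 0 and keeps 60.
Round 3 (the candidate proposes): the employer can get 60 next round, worth 0.96 × 60 = 57.6 now. The candidate offers 57.6 and keeps 60 − 57.6 = 2.4.
Round 2 (the employer proposes): the candidate can get 2.4 next round, worth 0.86 × 2.4 = 2.064 now. The employer offers 2.064 and keeps 60 − 2.064 = 57.936.
So by rejecting in round 1, the employer gets 57.936 next round, worth 0.96 × 57.936 = 55.61856 now.
Offer 58 ≥ 55.61856, so the employer accepts.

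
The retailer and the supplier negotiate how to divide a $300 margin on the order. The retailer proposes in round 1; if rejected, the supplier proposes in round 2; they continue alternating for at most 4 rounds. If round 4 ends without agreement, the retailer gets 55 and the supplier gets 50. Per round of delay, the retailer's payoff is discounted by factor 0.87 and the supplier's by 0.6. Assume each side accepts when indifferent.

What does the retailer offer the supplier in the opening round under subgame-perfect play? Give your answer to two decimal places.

100.13

Round 4 (the supplier proposes): the retailer gets 55 if talks fail, so the supplier offers 55 and keeps 245.
Round 3 (the retailer proposes): the supplier can get 245 next round, worth 0.6 × 245 = 147 now, so the retailer offers 147, keeping 153.
Round 2 (the supplier proposes): the retailer can get 153 next round, worth 0.87 × 153 = 133.11 now, so the supplier offers 133.11, keeping 166.89.
Round 1 (the retailer proposes): the supplier can get 166.89 next round, worth 0.6 × 166.89 = 100.134 now. The retailer offers 100.134 and keeps 300 − 100.134 = 199.866.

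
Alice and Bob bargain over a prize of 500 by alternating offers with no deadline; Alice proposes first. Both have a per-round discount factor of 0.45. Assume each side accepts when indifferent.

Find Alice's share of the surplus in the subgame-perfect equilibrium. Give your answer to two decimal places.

Let x be Alice's share when Alice proposes and y be Bob's share when Bob proposes.
Bob accepts iff offered ≥ 0.45·y, so x = 500 − 0.45y. Symmetrically y = 500 − 0.45x.
Substituting: x = 500 − 0.45(500 − 0.45x), giving x(1 − 0.45·0.45) = 500(1 − 0.45).
So x = 500 × 0.55 / 0.7975 ≈ 344.8276, and Bob receives 500 − x ≈ 155.1724.

344.83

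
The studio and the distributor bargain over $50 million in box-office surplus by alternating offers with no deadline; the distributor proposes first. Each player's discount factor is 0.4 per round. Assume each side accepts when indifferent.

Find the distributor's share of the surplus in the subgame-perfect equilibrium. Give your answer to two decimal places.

35.71

Let x be the distributor's share when the distributor proposes and y be the studio's share when the studio proposes.
The studio accepts iff offered ≥ 0.4·y, so x = 50 − 0.4y. Symmetrically y = 50 − 0.4x.
Substituting: x = 50 − 0.4(50 − 0.4x), giving x(1 − 0.4·0.4) = 50(1 − 0.4).
So x = 50 × 0.6 / 0.84 ≈ 35.7143, and the studio receives 50 − x ≈ 14.2857.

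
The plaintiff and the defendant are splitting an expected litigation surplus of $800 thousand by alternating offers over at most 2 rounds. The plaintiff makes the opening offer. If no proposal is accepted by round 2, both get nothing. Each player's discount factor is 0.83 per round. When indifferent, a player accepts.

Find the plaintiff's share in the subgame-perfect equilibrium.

136

Round 2 (the defendant proposes): rejection yields 0 for the plaintiff; the defendant offers 0 and keeps 800.
Round 1 (the plaintiff proposes): the defendant can get 800 next round, worth 0.83 × 800 = 664 now; the plaintiff offers that and keeps 136.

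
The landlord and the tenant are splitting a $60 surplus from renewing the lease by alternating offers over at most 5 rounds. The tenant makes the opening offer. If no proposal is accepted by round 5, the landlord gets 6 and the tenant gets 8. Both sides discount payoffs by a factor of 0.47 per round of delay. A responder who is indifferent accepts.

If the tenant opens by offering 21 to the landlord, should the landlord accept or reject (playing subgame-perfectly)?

Accept

Round 5 (the tenant proposes): the landlord gets 6 if talks fail, so the tenant offers 6 and keeps 54.
Round 4 (the landlord proposes): the tenant can get 54 next round, worth 0.47 × 54 = 25.38 now, so the landlord offers 25.38, keeping 34.62.
Round 3 (the tenant proposes): the landlord can get 34.62 next round, worth 0.47 × 34.62 = 16.2714 now, so the tenant offers 16.2714, keeping 43.7286.
Round 2 (the landlord proposes): the tenant can get 43.7286 next round, worth 0.47 × 43.7286 = 20.552442 now; the landlord offers that and keeps 39.447558.
So by rejecting in round 1, the landlord gets 39.447558 next round, worth 0.47 × 39.447558 = 18.54035226 now.
Offer 21 ≥ 18.54035226, so the landlord accepts.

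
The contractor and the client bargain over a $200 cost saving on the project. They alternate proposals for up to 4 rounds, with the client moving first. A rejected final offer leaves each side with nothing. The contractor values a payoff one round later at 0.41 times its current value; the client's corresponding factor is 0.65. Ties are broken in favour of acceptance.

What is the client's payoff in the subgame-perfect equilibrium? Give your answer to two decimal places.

149.45

Round 4 (the contractor proposes): the client will accept anything ≥ 0, so the contractor offers 0 and keeps 200.
Round 3 (the client proposes): the contractor can get 200 next round, worth 0.41 × 200 = 82 now, so the client offers 82, keeping 118.
Round 2 (the contractor proposes): the client can get 118 next round, worth 0.65 × 118 = 76.7 now, so the contractor offers 76.7, keeping 123.3.
Round 1 (the client proposes): the contractor can get 123.3 next round, worth 0.41 × 123.3 = 50.553 now. The client offers 50.553 and keeps 200 − 50.553 = 149.447.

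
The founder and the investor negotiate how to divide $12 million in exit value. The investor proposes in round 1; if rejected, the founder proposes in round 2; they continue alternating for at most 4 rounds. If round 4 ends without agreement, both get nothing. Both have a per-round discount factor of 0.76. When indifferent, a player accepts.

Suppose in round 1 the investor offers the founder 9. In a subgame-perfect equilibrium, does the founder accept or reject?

Round 4 (the founder proposes): the investor will accept anything ≥ 0, so the founder offers 0 and keeps 12.
Round 3 (the investor proposes): the founder can get 12 next round, worth 0.76 × 12 = 9.12 now; the investor offers that and keeps 2.88.
Round 2 (the founder proposes): the investor can get 2.88 next round, worth 0.76 × 2.88 = 2.1888 now; the founder offers that and keeps 9.8112.
So by rejecting in round 1, the founder gets 9.8112 next round, worth 0.76 × 9.8112 = 7.456512 now.
Offer 9 ≥ 7.456512, so the founder accepts.

Accept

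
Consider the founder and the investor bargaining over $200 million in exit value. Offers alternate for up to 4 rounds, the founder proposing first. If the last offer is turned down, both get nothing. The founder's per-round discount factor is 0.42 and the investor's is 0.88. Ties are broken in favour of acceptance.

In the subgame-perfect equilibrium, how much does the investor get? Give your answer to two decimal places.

Work backward from the last round.
Round 4 (the investor proposes): rejection yields 0 for the founder; the investor offers 0 and keeps 200.
Round 3 (the founder proposes): the investor can get 200 next round, worth 0.88 × 200 = 176 now. The founder offers 176 and keeps 200 − 176 = 24.
Round 2 (the investor proposes): the founder can get 24 next round, worth 0.42 × 24 = 10.08 now. The investor offers 10.08 and keeps 200 − 10.08 = 189.92.
Round 1 (the founder proposes): the investor can get 189.92 next round, worth 0.88 × 189.92 = 167.1296 now. The founder offers 167.1296 and keeps 200 − 167.1296 = 32.8704.

167.13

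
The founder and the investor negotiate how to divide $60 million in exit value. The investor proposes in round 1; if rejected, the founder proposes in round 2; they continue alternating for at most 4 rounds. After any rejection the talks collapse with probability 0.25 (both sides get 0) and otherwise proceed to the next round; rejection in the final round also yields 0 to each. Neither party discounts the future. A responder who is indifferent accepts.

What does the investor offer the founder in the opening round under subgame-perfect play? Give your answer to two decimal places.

Round 4 (the founder proposes): rejection yields 0 for the investor; the founder offers 0 and keeps 60.
Round 3 (the investor proposes): rejecting gives the founder an expected 0.75 × 60 = 45, so the investor offers 45, keeping 15.
Round 2 (the founder proposes): rejecting gives the investor an expected 0.75 × 15 = 11.25; the founder offers that and keeps 48.75.
Round 1 (the investor proposes): rejecting gives the founder an expected 0.75 × 48.75 = 36.5625, so the investor offers 36.5625, keeping 23.4375.

36.56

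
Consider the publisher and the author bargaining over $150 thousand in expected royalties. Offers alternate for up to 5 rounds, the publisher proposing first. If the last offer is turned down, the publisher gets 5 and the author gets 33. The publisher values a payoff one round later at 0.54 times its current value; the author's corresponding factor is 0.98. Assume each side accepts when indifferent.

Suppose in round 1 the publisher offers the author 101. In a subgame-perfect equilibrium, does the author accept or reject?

Reject

Round 5 (the publisher proposes): the author gets 33 if talks fail, so the publisher offers 33 and keeps 117.
Round 4 (the author proposes): the publisher can get 117 next round, worth 0.54 × 117 = 63.18 now. The author offers 63.18 and keeps 150 − 63.18 = 86.82.
Round 3 (the publisher proposes): the author can get 86.82 next round, worth 0.98 × 86.82 = 85.0836 now. The publisher offers 85.0836 and keeps 150 − 85.0836 = 64.9164.
Round 2 (the author proposes): the publisher can get 64.9164 next round, worth 0.54 × 64.9164 = 35.054856 now; the author offers that and keeps 114.945144.
So by rejecting in round 1, the author gets 114.945144 next round, worth 0.98 × 114.945144 = 112.64624112 now.
Offer 101 < 112.64624112, so the author rejects.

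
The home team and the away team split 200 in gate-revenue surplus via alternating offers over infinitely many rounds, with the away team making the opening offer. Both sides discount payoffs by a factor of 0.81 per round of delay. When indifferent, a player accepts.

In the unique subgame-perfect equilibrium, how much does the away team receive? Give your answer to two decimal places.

110.50

Let x be the away team's share when the away team proposes and y be the home team's share when the home team proposes.
The home team accepts iff offered ≥ 0.81·y, so x = 200 − 0.81y. Symmetrically y = 200 − 0.81x.
Substituting: x = 200 − 0.81(200 − 0.81x), giving x(1 − 0.81·0.81) = 200(1 − 0.81).
So x = 200 × 0.19 / 0.3439 ≈ 110.4972, and the home team receives 200 − x ≈ 89.5028.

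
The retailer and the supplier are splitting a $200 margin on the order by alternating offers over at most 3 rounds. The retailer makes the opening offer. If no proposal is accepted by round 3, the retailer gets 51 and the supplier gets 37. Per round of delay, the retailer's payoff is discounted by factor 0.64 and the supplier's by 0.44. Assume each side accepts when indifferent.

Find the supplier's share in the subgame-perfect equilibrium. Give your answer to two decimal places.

42.10

Round 3 (the retailer proposes): the supplier gets 37 if talks fail, so the retailer offers 37 and keeps 163.
Round 2 (the supplier proposes): the retailer can get 163 next round, worth 0.64 × 163 = 104.32 now; the supplier offers that and keeps 95.68.
Round 1 (the retailer proposes): the supplier can get 95.68 next round, worth 0.44 × 95.68 = 42.0992 now; the retailer offers that and keeps 157.9008.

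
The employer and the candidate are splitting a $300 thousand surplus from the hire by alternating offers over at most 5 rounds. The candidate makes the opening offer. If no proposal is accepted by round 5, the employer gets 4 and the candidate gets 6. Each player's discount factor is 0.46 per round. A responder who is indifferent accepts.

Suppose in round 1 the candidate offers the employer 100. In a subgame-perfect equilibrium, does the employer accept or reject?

Accept

Work out the employer's continuation value if the offer is rejected.
Round 5 (the candidate proposes): the employer gets 4 if talks fail, so the candidate offers 4 and keeps 296.
Round 4 (the employer proposes): the candidate can get 296 next round, worth 0.46 × 296 = 136.16 now. The employer offers 136.16 and keeps 300 − 136.16 = 163.84.
Round 3 (the candidate proposes): the employer can get 163.84 next round, worth 0.46 × 163.84 = 75.3664 now. The candidate offers 75.3664 and keeps 300 − 75.3664 = 224.6336.
Round 2 (the employer proposes): the candidate can get 224.6336 next round, worth 0.46 × 224.6336 = 103.331456 now; the employer offers that and keeps 196.668544.
So by rejecting in round 1, the employer gets 196.668544 next round, worth 0.46 × 196.668544 = 90.46753024 now.
Offer 100 ≥ 90.46753024, so the employer accepts.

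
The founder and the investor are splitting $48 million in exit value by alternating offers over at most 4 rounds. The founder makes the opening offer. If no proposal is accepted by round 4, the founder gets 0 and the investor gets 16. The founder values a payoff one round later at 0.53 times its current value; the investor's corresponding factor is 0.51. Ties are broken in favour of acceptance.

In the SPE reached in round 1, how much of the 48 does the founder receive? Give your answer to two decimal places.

Round 4 (the investor proposes): the founder will accept anything ≥ 0, so the investor offers 0 and keeps 48.
Round 3 (the founder proposes): the investor can get 48 next round, worth 0.51 × 48 = 24.48 now; the founder offers that and keeps 23.52.
Round 2 (the investor proposes): the founder can get 23.52 next round, worth 0.53 × 23.52 = 12.4656 now, so the investor offers 12.4656, keeping 35.5344.
Round 1 (the founder proposes): the investor can get 35.5344 next round, worth 0.51 × 35.5344 = 18.122544 now, so the founder offers 18.122544, keeping 29.877456.

29.88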